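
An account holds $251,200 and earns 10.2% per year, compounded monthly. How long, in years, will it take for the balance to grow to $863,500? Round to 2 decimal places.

12.16 years

(1 + 0.0085)^(12t) = 863,500/251,200 = 3.4375.
12t·ln(1 + 0.0085) = ln(3.4375); 12t = 1.2347/0.00846408 ≈ 145.8806.
t ≈ 12.1567 years.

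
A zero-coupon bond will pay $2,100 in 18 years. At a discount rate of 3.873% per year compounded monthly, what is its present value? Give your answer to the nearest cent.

$1,046.99

Periodic rate = 3.873%/12 = 0.0032275; 216 periods.
P = 2,100/(1 + 0.0032275)^216 ≈ 2,100/2.005748695 ≈ 1,046.9906.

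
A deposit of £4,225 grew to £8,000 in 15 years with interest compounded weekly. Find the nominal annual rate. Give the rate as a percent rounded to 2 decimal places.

(1 + r/52)^780 = 8,000/4,225 = 1.89349.
1 + r/52 = 1.89349^(1/780) ≈ 1.000819, so r/52 ≈ 0.000818825.
r ≈ 52·0.000818825 = 4.25789%.

4.26%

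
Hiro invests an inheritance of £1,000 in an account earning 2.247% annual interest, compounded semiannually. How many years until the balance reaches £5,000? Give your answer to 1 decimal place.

72.0 years

We need (1 + 0.011235)^(2t) = 5, so 2t = ln 5 / ln 1.011235 ≈ 144.0554.
t ≈ 144.0554/2 = 72.0277 years.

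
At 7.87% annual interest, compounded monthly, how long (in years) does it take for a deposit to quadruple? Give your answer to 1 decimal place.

(1 + 0.00655833)^(12t) = 4.
12t = ln 4 / ln(1 + 0.00655833) ≈ 1.3863/0.00653692 ≈ 212.0715.
t ≈ 17.6726.

17.7 years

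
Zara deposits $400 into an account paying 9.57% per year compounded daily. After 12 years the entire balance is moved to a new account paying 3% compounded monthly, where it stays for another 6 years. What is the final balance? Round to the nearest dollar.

$1,509

After 12 years at 9.57%: 400 × 3.152669253 ≈ 1,261.0677.
Then 6 years at 3%: 1,261.0677 × 1.196948468 ≈ 1,509.4331.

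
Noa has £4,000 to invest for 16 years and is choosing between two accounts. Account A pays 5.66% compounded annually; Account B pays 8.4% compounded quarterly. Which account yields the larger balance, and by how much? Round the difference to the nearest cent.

A: (1 + 0.0566)^16 ≈ 2.413068784, so 4,000 × 2.413068784 ≈ 9,652.2751.
B: (1 + 0.021)^64 ≈ 3.7813553656, so 4,000 × 3.7813553656 ≈ 15,125.4215.
Difference ≈ 5,473.1463 in favor of B.

Account B, by £5,473.15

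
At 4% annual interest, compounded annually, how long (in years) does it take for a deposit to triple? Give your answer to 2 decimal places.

28.01 years

(1 + 0.04)^t = 3.
t = ln 3 / ln(1 + 0.04) ≈ 1.0986/0.0392207 ≈ 28.0110.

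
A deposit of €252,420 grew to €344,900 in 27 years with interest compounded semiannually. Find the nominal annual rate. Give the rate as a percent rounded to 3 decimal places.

1.159%

(1 + r/2)^54 = 344,900/252,420 = 1.36637.
1 + r/2 = 1.36637^(1/54) ≈ 1.005797, so r/2 ≈ 0.00579748.
r ≈ 2·0.00579748 = 1.15950%.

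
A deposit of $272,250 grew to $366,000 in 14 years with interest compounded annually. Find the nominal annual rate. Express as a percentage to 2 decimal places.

2.14%

(1 + r)^14 = 366,000/272,250 = 1.34435.
1 + r = 1.34435^(1/14) ≈ 1.021362, so r ≈ 0.0213616.
r ≈ 2.13616%.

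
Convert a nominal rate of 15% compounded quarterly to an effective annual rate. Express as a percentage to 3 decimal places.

EAR = (1 + 15%/4)^4 − 1 = (1 + 0.0375)^4 − 1.
(1 + 0.0375)^4 ≈ 1.15865, so EAR ≈ 15.86504%.

15.865%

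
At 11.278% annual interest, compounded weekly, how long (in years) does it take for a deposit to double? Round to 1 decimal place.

6.2 years

(1 + 0.00216885)^(52t) = 2.
52t = ln 2 / ln(1 + 0.00216885) ≈ 0.69315/0.0021665 ≈ 319.9390.
t ≈ 6.1527.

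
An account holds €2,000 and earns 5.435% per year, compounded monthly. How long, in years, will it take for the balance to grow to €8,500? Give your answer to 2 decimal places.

26.68 years

We need (1 + 0.00452917)^(12t) = 4.25, so 12t = ln 4.25 / ln 1.004529 ≈ 320.1898.
t ≈ 320.1898/12 = 26.6825 years.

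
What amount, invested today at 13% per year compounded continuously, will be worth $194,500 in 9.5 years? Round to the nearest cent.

$56,567.36

P = A·e^(−rt) = 194,500·e^(−1.235).
e^(−1.235) ≈ 0.290834762368, so P ≈ 56,567.3613.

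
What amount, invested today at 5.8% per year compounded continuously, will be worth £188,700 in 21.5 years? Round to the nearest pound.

P = A·e^(−rt) = 188,700·e^(−1.247).
e^(−1.247) ≈ 0.287365601813, so P ≈ 54,225.8891.

£54,226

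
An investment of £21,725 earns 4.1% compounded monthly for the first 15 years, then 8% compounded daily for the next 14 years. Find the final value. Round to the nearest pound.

£123,013

After 15 years at 4.1%: 21,725 × 1.84771873503 ≈ 40,141.6895.
Then 14 years at 8%: 40,141.6895 × 3.06447810197 ≈ 123,013.3285.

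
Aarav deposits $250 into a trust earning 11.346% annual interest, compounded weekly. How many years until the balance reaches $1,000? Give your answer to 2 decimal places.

We need (1 + 0.00218192)^(52t) = 4, so 52t = ln 4 / ln 1.002182 ≈ 636.0473.
t ≈ 636.0473/52 = 12.2317 years.

12.23 years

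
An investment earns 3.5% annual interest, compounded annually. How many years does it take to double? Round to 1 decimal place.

(1 + 0.035)^t = 2.
t = ln 2 / ln(1 + 0.035) ≈ 0.69315/0.0344014 ≈ 20.1488.

20.1 years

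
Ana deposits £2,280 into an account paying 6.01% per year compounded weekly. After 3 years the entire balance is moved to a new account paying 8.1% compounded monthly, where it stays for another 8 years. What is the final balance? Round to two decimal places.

After 3 years at 6.01%: 2,280 × 1.197451906 ≈ 2,730.1903.
Then 8 years at 8.1%: 2,730.1903 × 1.907555905 ≈ 5,207.9907.

£5,207.99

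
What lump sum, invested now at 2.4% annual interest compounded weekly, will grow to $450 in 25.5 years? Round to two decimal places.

$244.05

Periodic rate = 2.4%/52 = 0.000461538; 1326 periods.
P = 450/(1 + 0.024/52)^1326 ≈ 450/1.8438556 ≈ 244.0538.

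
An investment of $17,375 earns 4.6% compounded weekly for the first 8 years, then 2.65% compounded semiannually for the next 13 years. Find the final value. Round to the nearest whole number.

Phase 1: 17,375·(1 + 0.046/52)^416 ≈ 25,100.0470.
Phase 2: 25,100.0470·(1 + 0.01325)^26 ≈ 35,343.2479.

$35,343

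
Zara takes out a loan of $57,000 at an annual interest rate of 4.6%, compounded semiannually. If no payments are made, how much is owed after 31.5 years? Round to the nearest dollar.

Growth factor = (1 + 0.023)^63 ≈ 4.18952632693.
A ≈ 57,000 × 4.18952632693 ≈ 238,803.0006.

$238,803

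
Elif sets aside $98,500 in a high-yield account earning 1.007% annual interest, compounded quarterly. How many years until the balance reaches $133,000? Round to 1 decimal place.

(1 + 0.0025175)^(4t) = 133,000/98,500 = 1.3503.
4t·ln(1 + 0.0025175) = ln(1.3503); 4t = 0.30029/0.00251434 ≈ 119.4321.
t ≈ 29.8580 years.

29.9 years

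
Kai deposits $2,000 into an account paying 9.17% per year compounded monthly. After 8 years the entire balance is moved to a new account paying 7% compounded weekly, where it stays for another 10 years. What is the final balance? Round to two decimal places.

Phase 1: 2,000·(1 + 0.0917/12)^96 ≈ 4,153.5293.
Phase 2: 4,153.5293·(1 + 0.07/52)^520 ≈ 8,360.2446.

$8,360.24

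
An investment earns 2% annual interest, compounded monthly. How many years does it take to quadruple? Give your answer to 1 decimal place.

(1 + 0.00166667)^(12t) = 4.
12t = ln 4 / ln(1 + 0.00166667) ≈ 1.3863/0.00166528 ≈ 832.4696.
t ≈ 69.3725.

69.4 years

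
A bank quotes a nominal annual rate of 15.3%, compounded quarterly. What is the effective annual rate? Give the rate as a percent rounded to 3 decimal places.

16.200%

EAR = (1 + 15.3%/4)^4 − 1 = (1 + 0.03825)^4 − 1.
(1 + 0.03825)^4 ≈ 1.162004, so EAR ≈ 16.20044%.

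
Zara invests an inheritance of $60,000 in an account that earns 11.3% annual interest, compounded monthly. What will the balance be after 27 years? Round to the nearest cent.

Periodic rate = 11.3%/12 = 0.00941667; periods = 12·27 = 324.
A = 60,000·(1 + 0.113/12)^324 ≈ 60,000·20.83687854838 ≈ 1,250,212.7129.

$1,250,212.71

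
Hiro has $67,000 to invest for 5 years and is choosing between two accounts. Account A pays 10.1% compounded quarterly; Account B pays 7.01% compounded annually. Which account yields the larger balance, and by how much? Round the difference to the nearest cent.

Account A growth factor: (1 + 0.02525)^20 ≈ 1.6466282393; balance ≈ 110,324.0920.
Account B growth factor: (1 + 0.0701)^5 ≈ 1.4032072512; balance ≈ 94,014.8858.
Account A is larger by 16,309.2062.

Account A, by $16,309.21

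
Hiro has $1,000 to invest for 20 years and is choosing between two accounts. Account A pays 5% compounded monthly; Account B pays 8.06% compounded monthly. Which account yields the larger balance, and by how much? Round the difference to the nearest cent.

A: (1 + 0.05/12)^240 ≈ 2.712640285, so 1,000 × 2.712640285 ≈ 2,712.6403.
B: (1 + 0.0806/12)^240 ≈ 4.985882836, so 1,000 × 4.985882836 ≈ 4,985.8828.
Difference ≈ 2,273.2426 in favor of B.

Account B, by $2,273.24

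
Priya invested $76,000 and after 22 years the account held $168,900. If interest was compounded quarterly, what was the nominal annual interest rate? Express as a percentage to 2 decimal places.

3.65%

(1 + r/4)^88 = 168,900/76,000 = 2.22237.
1 + r/4 = 2.22237^(1/88) ≈ 1.009116, so r/4 ≈ 0.009116.
r ≈ 4·0.009116 = 3.64640%.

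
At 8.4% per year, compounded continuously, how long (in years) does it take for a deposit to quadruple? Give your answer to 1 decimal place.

e^(0.084t) = 4, so 0.084t = ln 4 ≈ 1.3863.
t ≈ 1.3863/0.084 ≈ 16.5035.

16.5 years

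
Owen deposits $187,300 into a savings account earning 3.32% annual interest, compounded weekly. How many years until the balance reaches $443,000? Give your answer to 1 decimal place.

We need (1 + 0.000638462)^(52t) = 2.3652, so 52t = ln 2.3652 / ln 1.000638 ≈ 1348.7624.
t ≈ 1348.7624/52 = 25.9377 years.

25.9 years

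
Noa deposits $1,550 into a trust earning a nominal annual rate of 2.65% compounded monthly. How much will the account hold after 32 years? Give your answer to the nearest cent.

Periodic rate = 2.65%/12 = 0.00220833; periods = 12·32 = 384.
A = 1,550·(1 + 0.0265/12)^384 ≈ 1,550·2.332790156 ≈ 3,615.8247.

$3,615.82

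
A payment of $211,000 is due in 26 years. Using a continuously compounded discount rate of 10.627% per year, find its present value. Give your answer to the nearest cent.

$13,314.29

P = A·e^(−rt) = 211,000·e^(−2.76302).
e^(−2.76302) ≈ 0.063100915552, so P ≈ 13,314.2932.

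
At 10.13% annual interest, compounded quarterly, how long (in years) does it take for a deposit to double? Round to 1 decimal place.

6.9 years

(1 + 0.025325)^(4t) = 2.
4t = ln 2 / ln(1 + 0.025325) ≈ 0.69315/0.0250096 ≈ 27.7152.
t ≈ 6.9288.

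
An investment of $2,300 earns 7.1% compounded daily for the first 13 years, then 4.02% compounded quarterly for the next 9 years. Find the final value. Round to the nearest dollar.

After 13 years at 7.1%: 2,300 × 2.516603665 ≈ 5,788.1884.
Then 9 years at 4.02%: 5,788.1884 × 1.433320879 ≈ 8,296.3313.

$8,296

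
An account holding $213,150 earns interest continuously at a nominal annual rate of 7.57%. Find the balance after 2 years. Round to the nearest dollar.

A = P·e^(rt) = 213,150·e^(0.0757·2) = 213,150·e^0.1514.
e^0.1514 ≈ 1.1634619498, so A ≈ 247,991.9146.

$247,992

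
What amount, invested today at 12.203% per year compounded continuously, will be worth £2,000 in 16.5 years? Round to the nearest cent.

£267.04

P = A·e^(−rt) = 2,000·e^(−2.013495).
e^(−2.013495) ≈ 0.1335212016, so P ≈ 267.0424.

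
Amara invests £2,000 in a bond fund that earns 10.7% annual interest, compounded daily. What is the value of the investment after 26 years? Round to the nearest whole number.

Periodic rate = 10.7%/365 = 0.000293151; periods = 365·26 = 9490.
A = 2,000·(1 + 0.107/365)^9490 ≈ 2,000·16.144707824 ≈ 32,289.4156.

£32,289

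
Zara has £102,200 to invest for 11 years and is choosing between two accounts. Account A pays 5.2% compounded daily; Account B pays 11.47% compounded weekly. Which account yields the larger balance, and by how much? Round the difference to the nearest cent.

Account B, by £179,338.67

A: (1 + 0.052/365)^4015 ≈ 1.77173494011, so 102,200 × 1.77173494011 ≈ 181,071.3109.
B: (1 + 0.1147/52)^572 ≈ 3.52651641825, so 102,200 × 3.52651641825 ≈ 360,409.9779.
Difference ≈ 179,338.6671 in favor of B.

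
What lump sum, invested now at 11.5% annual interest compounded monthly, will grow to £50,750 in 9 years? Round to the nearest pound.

Periodic rate = 11.5%/12 = 0.00958333; 108 periods.
P = 50,750/(1 + 0.115/12)^108 ≈ 50,750/2.8012677537 ≈ 18,116.7973.

£18,117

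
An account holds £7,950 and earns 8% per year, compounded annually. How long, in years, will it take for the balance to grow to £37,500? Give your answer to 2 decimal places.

(1 + 0.08)^t = 37,500/7,950 = 4.717.
t·ln(1 + 0.08) = ln(4.717); t = 1.5512/0.076961 ≈ 20.1552.

20.16 years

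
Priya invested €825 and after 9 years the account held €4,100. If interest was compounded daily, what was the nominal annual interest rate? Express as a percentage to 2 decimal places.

(1 + r/365)^3285 = 4,100/825 = 4.9697.
1 + r/365 = 4.9697^(1/3285) ≈ 1.000488, so r/365 ≈ 0.000488204.
r ≈ 365·0.000488204 = 17.81945%.

17.82%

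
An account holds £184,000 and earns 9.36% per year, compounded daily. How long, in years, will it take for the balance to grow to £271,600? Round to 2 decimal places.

4.16 years

We need (1 + 0.000256438)^(365t) = 1.4761, so 365t = ln 1.4761 / ln 1.000256 ≈ 1518.6674.
t ≈ 1518.6674/365 = 4.1607 years.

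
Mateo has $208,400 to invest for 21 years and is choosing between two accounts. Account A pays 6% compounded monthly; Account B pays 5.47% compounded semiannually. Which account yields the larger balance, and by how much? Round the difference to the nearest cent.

Account A, by $85,145.56

A: (1 + 0.005)^252 ≈ 3.5143706447, so 208,400 × 3.5143706447 ≈ 732,394.8424.
B: (1 + 0.02735)^42 ≈ 3.10580268559, so 208,400 × 3.10580268559 ≈ 647,249.2797.
Difference ≈ 85,145.5627 in favor of A.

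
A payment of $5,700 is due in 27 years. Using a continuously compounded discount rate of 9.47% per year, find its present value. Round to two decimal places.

$442.01

P = A·e^(−rt) = 5,700·e^(−2.5569).
e^(−2.5569) ≈ 0.07754475697, so P ≈ 442.0051.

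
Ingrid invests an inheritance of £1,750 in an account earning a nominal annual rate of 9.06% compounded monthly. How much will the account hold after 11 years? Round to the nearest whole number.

£4,723

Periodic rate = 9.06%/12 = 0.00755; periods = 12·11 = 132.
A = 1,750·(1 + 0.00755)^132 ≈ 1,750·2.698933418 ≈ 4,723.1335.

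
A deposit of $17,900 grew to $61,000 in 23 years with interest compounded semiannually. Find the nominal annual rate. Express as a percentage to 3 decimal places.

(1 + r/2)^46 = 61,000/17,900 = 3.40782.
1 + r/2 = 3.40782^(1/46) ≈ 1.027012, so r/2 ≈ 0.0270122.
r ≈ 2·0.0270122 = 5.40243%.

5.402%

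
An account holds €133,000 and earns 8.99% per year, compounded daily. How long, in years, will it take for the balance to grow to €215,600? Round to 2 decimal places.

We need (1 + 0.000246301)^(365t) = 1.6211, so 365t = ln 1.6211 / ln 1.000246 ≈ 1961.5612.
t ≈ 1961.5612/365 = 5.3741 years.

5.37 years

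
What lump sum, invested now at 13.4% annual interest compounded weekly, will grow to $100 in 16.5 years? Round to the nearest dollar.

Periodic rate = 13.4%/52 = 0.00257692; 858 periods.
P = 100/(1 + 0.134/52)^858 ≈ 100/9.0989234 ≈ 10.9903.

$11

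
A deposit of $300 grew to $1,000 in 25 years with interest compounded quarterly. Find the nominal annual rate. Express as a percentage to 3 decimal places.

4.845%

(1 + r/4)^100 = 1,000/300 = 3.33333.
1 + r/4 = 3.33333^(1/100) ≈ 1.012112, so r/4 ≈ 0.0121125.
r ≈ 4·0.0121125 = 4.84500%.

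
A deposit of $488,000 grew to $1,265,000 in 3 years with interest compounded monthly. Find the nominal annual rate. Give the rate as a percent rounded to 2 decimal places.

The 36-period growth factor is 1,265,000/488,000 = 2.59221.
r/12 = 2.59221^(1/36) − 1 ≈ 0.0268118, so r ≈ 12·0.0268118 = 32.17417%.

32.17%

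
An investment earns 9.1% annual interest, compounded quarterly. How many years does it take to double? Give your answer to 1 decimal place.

7.7 years

(1 + 0.02275)^(4t) = 2.
4t = ln 2 / ln(1 + 0.02275) ≈ 0.69315/0.0224951 ≈ 30.8133.
t ≈ 7.7033.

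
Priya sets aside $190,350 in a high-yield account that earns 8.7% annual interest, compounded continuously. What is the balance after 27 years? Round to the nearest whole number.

$1,993,933

A = P·e^(rt) = 190,350·e^(0.087·27) = 190,350·e^2.349.
e^2.349 ≈ 10.47508939604, so A ≈ 1,993,933.2665.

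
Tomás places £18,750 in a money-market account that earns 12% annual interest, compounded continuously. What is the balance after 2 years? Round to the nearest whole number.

A = P·e^(rt) = 18,750·e^(0.12·2) = 18,750·e^0.24.
e^0.24 ≈ 1.2712491503, so A ≈ 23,835.9216.

£23,836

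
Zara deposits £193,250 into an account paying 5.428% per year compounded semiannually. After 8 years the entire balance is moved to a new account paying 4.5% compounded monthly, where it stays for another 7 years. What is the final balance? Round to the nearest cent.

£406,200.71

After 8 years at 5.428%: 193,250 × 1.5348794696 ≈ 296,615.4575.
Then 7 years at 4.5%: 296,615.4575 × 1.36945225691 ≈ 406,200.7077.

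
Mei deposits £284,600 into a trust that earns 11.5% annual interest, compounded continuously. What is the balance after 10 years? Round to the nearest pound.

A = P·e^(rt) = 284,600·e^(0.115·10) = 284,600·e^1.15.
e^1.15 ≈ 3.15819290969, so A ≈ 898,821.7021.

£898,822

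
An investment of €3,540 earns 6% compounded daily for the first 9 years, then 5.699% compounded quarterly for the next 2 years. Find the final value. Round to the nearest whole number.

After 9 years at 6%: 3,540 × 1.71593071 ≈ 6,074.3947.
Then 2 years at 5.699%: 6,074.3947 × 1.119828631 ≈ 6,802.2811.

€6,802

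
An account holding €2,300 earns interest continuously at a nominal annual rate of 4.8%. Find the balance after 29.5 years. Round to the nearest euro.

€9,477

A = P·e^(rt) = 2,300·e^(0.048·29.5) = 2,300·e^1.416.
e^1.416 ≈ 4.120605011, so A ≈ 9,477.3915.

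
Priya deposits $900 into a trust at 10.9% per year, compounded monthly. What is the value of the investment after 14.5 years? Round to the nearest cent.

$4,340.57

Growth factor = (1 + 0.109/12)^174 ≈ 4.822850143.
A ≈ 900 × 4.822850143 ≈ 4,340.5651.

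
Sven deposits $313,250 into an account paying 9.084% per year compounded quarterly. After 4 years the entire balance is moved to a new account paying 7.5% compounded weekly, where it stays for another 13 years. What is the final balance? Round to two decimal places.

$1,188,675.11

Phase 1: 313,250·(1 + 0.02271)^16 ≈ 448,674.2229.
Phase 2: 448,674.2229·(1 + 0.075/52)^676 ≈ 1,188,675.1104.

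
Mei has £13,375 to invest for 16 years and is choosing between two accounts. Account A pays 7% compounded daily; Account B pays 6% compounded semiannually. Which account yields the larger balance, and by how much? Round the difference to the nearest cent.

Account A growth factor: (1 + 0.07/365)^5840 ≈ 3.0645251061; balance ≈ 40,988.0233.
Account B growth factor: (1 + 0.03)^32 ≈ 2.5750827557; balance ≈ 34,441.7319.
Account A is larger by 6,546.2914.

Account A, by £6,546.29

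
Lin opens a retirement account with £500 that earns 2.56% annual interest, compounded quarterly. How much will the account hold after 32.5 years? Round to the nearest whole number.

Periodic rate = 2.56%/4 = 0.0064; periods = 4·32.5 = 130.
A = 500·(1 + 0.0064)^130 ≈ 500·2.291826059 ≈ 1,145.9130.

£1,146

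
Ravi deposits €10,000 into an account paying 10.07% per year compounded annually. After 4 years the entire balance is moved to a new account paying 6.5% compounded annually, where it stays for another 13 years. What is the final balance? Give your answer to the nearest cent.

€33,282.87

Phase 1: 10,000·(1 + 0.1007)^4 ≈ 14,678.3036.
Phase 2: 14,678.3036·(1 + 0.065)^13 ≈ 33,282.8699.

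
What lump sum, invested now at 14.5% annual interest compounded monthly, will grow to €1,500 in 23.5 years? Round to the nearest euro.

€51

Growth factor = (1 + 0.145/12)^282 ≈ 29.5793763.
P = 1,500/29.5793763 ≈ 50.7110.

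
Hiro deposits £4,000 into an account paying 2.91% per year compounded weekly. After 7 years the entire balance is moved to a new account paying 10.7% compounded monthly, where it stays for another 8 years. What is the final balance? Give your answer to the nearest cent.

Phase 1: 4,000·(1 + 0.0291/52)^364 ≈ 4,903.4419.
Phase 2: 4,903.4419·(1 + 0.107/12)^96 ≈ 11,497.6606.

£11,497.66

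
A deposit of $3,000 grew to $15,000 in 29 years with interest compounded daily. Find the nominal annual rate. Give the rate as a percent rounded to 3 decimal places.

5.550%

(1 + r/365)^10585 = 15,000/3,000 = 5.
1 + r/365 = 5^(1/10585) ≈ 1.000152, so r/365 ≈ 0.00015206.
r ≈ 365·0.00015206 = 5.55021%.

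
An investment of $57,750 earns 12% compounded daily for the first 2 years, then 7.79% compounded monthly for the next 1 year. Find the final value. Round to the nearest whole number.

After 2 years at 12%: 57,750 × 1.2711990089 ≈ 73,411.7428.
Then 1 years at 7.79%: 73,411.7428 × 1.0807424283 ≈ 79,339.1851.

$79,339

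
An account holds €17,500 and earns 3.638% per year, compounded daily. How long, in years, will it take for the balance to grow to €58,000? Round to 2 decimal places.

32.94 years

(1 + 0.0000996712)^(365t) = 58,000/17,500 = 3.3143.
365t·ln(1 + 0.0000996712) = ln(3.3143); 365t = 1.1982/9.96663e-05 ≈ 12022.5446.
t ≈ 32.9385 years.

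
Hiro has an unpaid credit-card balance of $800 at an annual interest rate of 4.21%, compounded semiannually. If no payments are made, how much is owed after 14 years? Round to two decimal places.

Periodic rate = 4.21%/2 = 0.02105; periods = 2·14 = 28.
A = 800·(1 + 0.02105)^28 ≈ 800·1.791910319 ≈ 1,433.5283.

$1,433.53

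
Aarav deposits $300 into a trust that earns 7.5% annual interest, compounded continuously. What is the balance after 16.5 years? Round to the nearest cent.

A = P·e^(rt) = 300·e^(0.075·16.5) = 300·e^1.2375.
e^1.2375 ≈ 3.446985221, so A ≈ 1,034.0956.

$1,034.10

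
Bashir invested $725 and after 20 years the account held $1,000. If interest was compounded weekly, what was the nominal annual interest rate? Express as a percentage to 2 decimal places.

(1 + r/52)^1040 = 1,000/725 = 1.37931.
1 + r/52 = 1.37931^(1/1040) ≈ 1.000309, so r/52 ≈ 0.000309263.
r ≈ 52·0.000309263 = 1.60817%.

1.61%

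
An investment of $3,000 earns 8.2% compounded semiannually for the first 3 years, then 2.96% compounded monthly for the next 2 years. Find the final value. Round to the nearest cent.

$4,050.46

After 3 years at 8.2%: 3,000 × 1.272636506 ≈ 3,817.9095.
Then 2 years at 2.96%: 3,817.9095 × 1.060910081 ≈ 4,050.4587.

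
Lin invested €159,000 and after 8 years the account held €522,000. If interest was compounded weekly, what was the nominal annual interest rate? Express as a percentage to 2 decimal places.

14.88%

The 416-period growth factor is 522,000/159,000 = 3.28302.
r/52 = 3.28302^(1/416) − 1 ≈ 0.00286169, so r ≈ 52·0.00286169 = 14.88079%.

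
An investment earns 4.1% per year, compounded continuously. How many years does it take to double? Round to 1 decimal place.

e^(0.041t) = 2, so 0.041t = ln 2 ≈ 0.69315.
t ≈ 0.69315/0.041 ≈ 16.9060.

16.9 years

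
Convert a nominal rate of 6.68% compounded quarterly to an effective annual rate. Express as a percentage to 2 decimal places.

6.85%

EAR = (1 + 6.68%/4)^4 − 1 = (1 + 0.0167)^4 − 1.
(1 + 0.0167)^4 ≈ 1.068492, so EAR ≈ 6.84920%.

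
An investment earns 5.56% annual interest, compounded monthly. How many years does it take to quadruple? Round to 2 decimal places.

24.99 years

(1 + 0.00463333)^(12t) = 4.
12t = ln 4 / ln(1 + 0.00463333) ≈ 1.3863/0.00462263 ≈ 299.8928.
t ≈ 24.9911.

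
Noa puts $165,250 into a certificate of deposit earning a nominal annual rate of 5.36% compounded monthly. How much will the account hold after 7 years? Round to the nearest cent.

Periodic rate = 5.36%/12 = 0.00446667; periods = 12·7 = 84.
A = 165,250·(1 + 0.0536/12)^84 ≈ 165,250·1.45406711981 ≈ 240,284.5915.

$240,284.59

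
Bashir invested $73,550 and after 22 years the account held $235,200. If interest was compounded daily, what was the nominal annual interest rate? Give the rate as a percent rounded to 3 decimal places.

5.284%

The 8030-period growth factor is 235,200/73,550 = 3.19782.
r/365 = 3.19782^(1/8030) − 1 ≈ 0.000144776, so r ≈ 365·0.000144776 = 5.28434%.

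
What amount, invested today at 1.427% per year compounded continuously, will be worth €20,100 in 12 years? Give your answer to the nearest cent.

€16,936.65

P = A·e^(−rt) = 20,100·e^(−0.17124).
e^(−0.17124) ≈ 0.84261932057, so P ≈ 16,936.6483.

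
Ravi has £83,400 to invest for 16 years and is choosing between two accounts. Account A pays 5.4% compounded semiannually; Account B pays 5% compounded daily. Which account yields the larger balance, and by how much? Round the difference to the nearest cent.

Account A, by £10,023.20

Account A growth factor: (1 + 0.027)^32 ≈ 2.34560130785; balance ≈ 195,623.1491.
Account B growth factor: (1 + 0.05/365)^5840 ≈ 2.22541899552; balance ≈ 185,599.9442.
Account A is larger by 10,023.2048.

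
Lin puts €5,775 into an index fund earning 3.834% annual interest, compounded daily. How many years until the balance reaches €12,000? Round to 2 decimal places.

19.08 years

We need (1 + 0.000105041)^(365t) = 2.0779, so 365t = ln 2.0779 / ln 1.000105 ≈ 6963.0538.
t ≈ 6963.0538/365 = 19.0769 years.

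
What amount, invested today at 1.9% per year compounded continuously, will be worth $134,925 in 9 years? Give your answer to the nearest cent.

P = A·e^(−rt) = 134,925·e^(−0.171).
e^(−0.171) ≈ 0.842821573472, so P ≈ 113,717.7008.

$113,717.70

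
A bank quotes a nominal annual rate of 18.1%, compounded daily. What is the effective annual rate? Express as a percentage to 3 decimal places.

EAR = (1 + 18.1%/365)^365 − 1 = (1 + 0.00049589)^365 − 1.
(1 + 0.00049589)^365 ≈ 1.198361, so EAR ≈ 19.83614%.

19.836%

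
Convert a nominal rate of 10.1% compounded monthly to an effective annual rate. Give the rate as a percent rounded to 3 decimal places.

One year is 12 periods at 0.00841667 each: (1 + 0.00841667)^12 ≈ 1.105809.
EAR = 1.105809 − 1 ≈ 10.58091%.

10.581%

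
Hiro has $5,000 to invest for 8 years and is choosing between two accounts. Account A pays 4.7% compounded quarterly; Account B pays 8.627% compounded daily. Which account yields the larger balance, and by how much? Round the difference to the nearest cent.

Account A growth factor: (1 + 0.01175)^32 ≈ 1.45325832; balance ≈ 7,266.2916.
Account B growth factor: (1 + 0.08627/365)^2920 ≈ 1.993871948; balance ≈ 9,969.3597.
Account B is larger by 2,703.0681.

Account B, by $2,703.07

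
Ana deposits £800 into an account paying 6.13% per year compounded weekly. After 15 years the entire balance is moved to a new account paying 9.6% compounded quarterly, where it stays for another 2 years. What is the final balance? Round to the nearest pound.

£2,424

After 15 years at 6.13%: 800 × 2.506678202 ≈ 2,005.3426.
Then 2 years at 9.6%: 2,005.3426 × 1.20892582 ≈ 2,424.3104.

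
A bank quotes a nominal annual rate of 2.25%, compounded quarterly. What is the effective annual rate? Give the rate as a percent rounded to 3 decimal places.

One year is 4 periods at 0.005625 each: (1 + 0.005625)^4 ≈ 1.022691.
EAR = 1.022691 − 1 ≈ 2.26906%.

2.269%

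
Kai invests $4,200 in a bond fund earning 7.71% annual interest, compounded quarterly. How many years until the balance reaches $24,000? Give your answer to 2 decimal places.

We need (1 + 0.019275)^(4t) = 5.7143, so 4t = ln 5.7143 / ln 1.019275 ≈ 91.2951.
t ≈ 91.2951/4 = 22.8238 years.

22.82 years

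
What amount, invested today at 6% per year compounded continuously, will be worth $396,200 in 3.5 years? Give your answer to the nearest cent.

$321,153.48

P = A·e^(−rt) = 396,200·e^(−0.21).
e^(−0.21) ≈ 0.81058424597, so P ≈ 321,153.4783.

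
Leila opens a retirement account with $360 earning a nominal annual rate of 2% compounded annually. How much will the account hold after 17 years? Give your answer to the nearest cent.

$504.09

Annual rate = 2% = 0.02; years = 17.
A = 360·(1 + 0.02)^17 ≈ 360·1.40024142 ≈ 504.0869.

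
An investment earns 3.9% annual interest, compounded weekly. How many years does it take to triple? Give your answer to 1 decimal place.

28.2 years

(1 + 0.00075)^(52t) = 3.
52t = ln 3 / ln(1 + 0.00075) ≈ 1.0986/0.000749719 ≈ 1465.3656.
t ≈ 28.1801.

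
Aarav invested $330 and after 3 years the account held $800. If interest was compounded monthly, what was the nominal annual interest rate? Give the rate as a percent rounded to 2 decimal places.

29.88%

The 36-period growth factor is 800/330 = 2.42424.
r/12 = 2.42424^(1/36) − 1 ≈ 0.0249028, so r ≈ 12·0.0249028 = 29.88333%.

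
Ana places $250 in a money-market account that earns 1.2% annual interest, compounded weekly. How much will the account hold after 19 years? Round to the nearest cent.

Periodic rate = 1.2%/52 = 0.000230769; periods = 52·19 = 988.
A = 250·(1 + 0.012/52)^988 ≈ 250·1.25605229 ≈ 314.0131.

$314.01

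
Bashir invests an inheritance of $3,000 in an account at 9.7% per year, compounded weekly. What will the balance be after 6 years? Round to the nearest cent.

Periodic rate = 9.7%/52 = 0.00186538; periods = 52·6 = 312.
A = 3,000·(1 + 0.097/52)^312 ≈ 3,000·1.788644101 ≈ 5,365.9323.

$5,365.93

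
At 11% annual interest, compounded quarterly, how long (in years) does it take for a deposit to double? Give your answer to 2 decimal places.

6.39 years

(1 + 0.0275)^(4t) = 2.
4t = ln 2 / ln(1 + 0.0275) ≈ 0.69315/0.0271287 ≈ 25.5504.
t ≈ 6.3876.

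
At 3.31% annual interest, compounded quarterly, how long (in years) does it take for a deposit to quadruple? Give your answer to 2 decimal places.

(1 + 0.008275)^(4t) = 4.
4t = ln 4 / ln(1 + 0.008275) ≈ 1.3863/0.00824095 ≈ 168.2202.
t ≈ 42.0551.

42.06 years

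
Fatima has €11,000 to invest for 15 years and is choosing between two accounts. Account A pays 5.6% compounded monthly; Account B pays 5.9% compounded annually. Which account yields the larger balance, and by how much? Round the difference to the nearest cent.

Account A growth factor: (1 + 0.056/12)^180 ≈ 2.3118453918; balance ≈ 25,430.2993.
Account B growth factor: (1 + 0.059)^15 ≈ 2.3628676783; balance ≈ 25,991.5445.
Account B is larger by 561.2452.

Account B, by €561.25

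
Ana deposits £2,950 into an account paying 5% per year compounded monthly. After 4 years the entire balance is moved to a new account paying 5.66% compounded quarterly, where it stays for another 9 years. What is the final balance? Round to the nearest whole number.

£5,973

Phase 1: 2,950·(1 + 0.05/12)^48 ≈ 3,601.6413.
Phase 2: 3,601.6413·(1 + 0.01415)^36 ≈ 5,972.8207.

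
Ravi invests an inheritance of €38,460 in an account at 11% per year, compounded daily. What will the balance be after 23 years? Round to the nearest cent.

Growth factor = (1 + 0.11/365)^8395 ≈ 12.5487222005.
A ≈ 38,460 × 12.5487222005 ≈ 482,623.8558.

€482,623.86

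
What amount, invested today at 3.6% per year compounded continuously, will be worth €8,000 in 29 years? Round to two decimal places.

€2,816.35

P = A·e^(−rt) = 8,000·e^(−1.044).
e^(−1.044) ≈ 0.3520436871, so P ≈ 2,816.3495.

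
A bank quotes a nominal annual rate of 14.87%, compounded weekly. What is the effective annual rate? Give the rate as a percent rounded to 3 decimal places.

One year is 52 periods at 0.00285962 each: (1 + 0.00285962)^52 ≈ 1.160079.
EAR = 1.160079 − 1 ≈ 16.00786%.

16.008%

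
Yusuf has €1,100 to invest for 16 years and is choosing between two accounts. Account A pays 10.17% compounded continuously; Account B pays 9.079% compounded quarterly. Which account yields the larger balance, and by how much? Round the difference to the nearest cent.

Account A growth factor: e^(0.1017·16) = e^1.6272 ≈ 5.089603858; balance ≈ 5,598.5642.
Account B growth factor: (1 + 0.0226975)^64 ≈ 4.2055271; balance ≈ 4,626.0798.
Account A is larger by 972.4844.

Account A, by €972.48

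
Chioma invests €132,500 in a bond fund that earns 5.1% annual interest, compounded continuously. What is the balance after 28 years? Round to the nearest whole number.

€552,571

A = P·e^(rt) = 132,500·e^(0.051·28) = 132,500·e^1.428.
e^1.428 ≈ 4.17035014537, so A ≈ 552,571.3943.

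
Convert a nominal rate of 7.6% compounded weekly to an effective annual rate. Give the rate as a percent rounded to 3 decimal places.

EAR = (1 + 7.6%/52)^52 − 1 = (1 + 0.00146154)^52 − 1.
(1 + 0.00146154)^52 ≈ 1.078903, so EAR ≈ 7.89027%.

7.890%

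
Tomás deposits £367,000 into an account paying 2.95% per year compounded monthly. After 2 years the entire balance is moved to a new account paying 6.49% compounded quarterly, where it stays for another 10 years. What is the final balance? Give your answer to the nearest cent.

Phase 1: 367,000·(1 + 0.0295/12)^24 ≈ 389,276.3279.
Phase 2: 389,276.3279·(1 + 0.016225)^40 ≈ 741,059.3371.

£741,059.34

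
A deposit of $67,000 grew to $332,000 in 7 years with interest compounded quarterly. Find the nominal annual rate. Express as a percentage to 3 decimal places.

The 28-period growth factor is 332,000/67,000 = 4.95522.
r/4 = 4.95522^(1/28) − 1 ≈ 0.0588238, so r ≈ 4·0.0588238 = 23.52951%.

23.530%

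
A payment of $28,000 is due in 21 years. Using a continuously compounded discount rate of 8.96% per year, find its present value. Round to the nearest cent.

$4,265.69

P = A·e^(−rt) = 28,000·e^(−1.8816).
e^(−1.8816) ≈ 0.1523461568, so P ≈ 4,265.6924.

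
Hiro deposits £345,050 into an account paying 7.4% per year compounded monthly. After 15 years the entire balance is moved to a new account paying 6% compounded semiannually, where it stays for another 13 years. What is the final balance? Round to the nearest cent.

£2,250,279.47

After 15 years at 7.4%: 345,050 × 3.024033406932 ≈ 1,043,442.7271.
Then 13 years at 6%: 1,043,442.7271 × 2.156591267544 ≈ 2,250,279.4734.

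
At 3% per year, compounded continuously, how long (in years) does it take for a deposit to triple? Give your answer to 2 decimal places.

36.62 years

e^(0.03t) = 3, so 0.03t = ln 3 ≈ 1.0986.
t ≈ 1.0986/0.03 ≈ 36.6204.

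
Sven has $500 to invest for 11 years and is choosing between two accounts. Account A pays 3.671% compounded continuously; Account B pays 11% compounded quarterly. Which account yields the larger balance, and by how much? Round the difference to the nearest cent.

Account A growth factor: e^(0.03671·11) = e^0.40381 ≈ 1.49751939; balance ≈ 748.7597.
Account B growth factor: (1 + 0.0275)^44 ≈ 3.299138471; balance ≈ 1,649.5692.
Account B is larger by 900.8095.

Account B, by $900.81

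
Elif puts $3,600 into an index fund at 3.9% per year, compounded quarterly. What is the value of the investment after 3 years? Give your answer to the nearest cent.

$4,044.54

Growth factor = (1 + 0.00975)^12 ≈ 1.123482578.
A ≈ 3,600 × 1.123482578 ≈ 4,044.5373.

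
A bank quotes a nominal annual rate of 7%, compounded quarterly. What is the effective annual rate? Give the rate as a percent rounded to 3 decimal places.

EAR = (1 + 7%/4)^4 − 1 = (1 + 0.0175)^4 − 1.
(1 + 0.0175)^4 ≈ 1.071859, so EAR ≈ 7.18590%.

7.186%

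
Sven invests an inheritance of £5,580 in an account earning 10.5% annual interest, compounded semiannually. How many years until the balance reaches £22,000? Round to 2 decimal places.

13.41 years

We need (1 + 0.0525)^(2t) = 3.9427, so 2t = ln 3.9427 / ln 1.0525 ≈ 26.8106.
t ≈ 26.8106/2 = 13.4053 years.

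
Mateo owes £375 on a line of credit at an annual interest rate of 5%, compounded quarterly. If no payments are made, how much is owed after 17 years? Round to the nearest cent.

£872.76

Periodic rate = 5%/4 = 0.0125; periods = 4·17 = 68.
A = 375·(1 + 0.0125)^68 ≈ 375·2.32735251 ≈ 872.7572.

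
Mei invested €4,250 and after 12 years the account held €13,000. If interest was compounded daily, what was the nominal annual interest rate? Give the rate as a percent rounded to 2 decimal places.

9.32%

The 4380-period growth factor is 13,000/4,250 = 3.05882.
r/365 = 3.05882^(1/4380) − 1 ≈ 0.000255291, so r ≈ 365·0.000255291 = 9.31811%.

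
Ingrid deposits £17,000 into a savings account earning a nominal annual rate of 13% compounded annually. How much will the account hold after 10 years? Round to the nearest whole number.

Annual rate = 13% = 0.13; years = 10.
A = 17,000·(1 + 0.13)^10 ≈ 17,000·3.3945673899 ≈ 57,707.6456.

£57,708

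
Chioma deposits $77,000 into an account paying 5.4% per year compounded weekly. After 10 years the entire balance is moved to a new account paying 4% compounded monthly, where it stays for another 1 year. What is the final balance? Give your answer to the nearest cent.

$137,477.29

Phase 1: 77,000·(1 + 0.054/52)^520 ≈ 132,095.5113.
Phase 2: 132,095.5113·(1 + 0.04/12)^12 ≈ 137,477.2862.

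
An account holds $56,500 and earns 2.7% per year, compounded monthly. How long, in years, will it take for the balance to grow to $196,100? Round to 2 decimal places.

We need (1 + 0.00225)^(12t) = 3.4708, so 12t = ln 3.4708 / ln 1.00225 ≈ 553.6816.
t ≈ 553.6816/12 = 46.1401 years.

46.14 years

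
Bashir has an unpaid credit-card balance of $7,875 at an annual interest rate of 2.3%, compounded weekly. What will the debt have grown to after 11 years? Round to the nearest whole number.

$10,142

Growth factor = (1 + 0.023/52)^572 ≈ 1.2878112405.
A ≈ 7,875 × 1.2878112405 ≈ 10,141.5135.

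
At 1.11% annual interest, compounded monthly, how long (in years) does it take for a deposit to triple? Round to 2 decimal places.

99.02 years

(1 + 0.000925)^(12t) = 3.
12t = ln 3 / ln(1 + 0.000925) ≈ 1.0986/0.000924572 ≈ 1188.2382.
t ≈ 99.0198.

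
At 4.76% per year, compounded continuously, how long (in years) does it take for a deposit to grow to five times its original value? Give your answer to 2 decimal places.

33.81 years

e^(0.0476t) = 5, so 0.0476t = ln 5 ≈ 1.6094.
t ≈ 1.6094/0.0476 ≈ 33.8117.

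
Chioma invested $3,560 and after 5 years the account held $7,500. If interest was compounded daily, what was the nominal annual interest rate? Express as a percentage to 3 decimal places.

The 1825-period growth factor is 7,500/3,560 = 2.10674.
r/365 = 2.10674^(1/1825) − 1 ≈ 0.000408381, so r ≈ 365·0.000408381 = 14.90589%.

14.906%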